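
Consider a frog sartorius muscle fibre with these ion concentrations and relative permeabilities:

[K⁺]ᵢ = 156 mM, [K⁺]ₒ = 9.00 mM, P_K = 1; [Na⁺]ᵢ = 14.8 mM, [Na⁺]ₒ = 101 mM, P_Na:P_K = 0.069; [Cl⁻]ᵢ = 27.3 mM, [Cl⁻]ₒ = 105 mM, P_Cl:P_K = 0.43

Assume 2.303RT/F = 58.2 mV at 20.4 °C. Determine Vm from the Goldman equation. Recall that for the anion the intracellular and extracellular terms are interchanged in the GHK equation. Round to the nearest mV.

-50 mV

Vm = 58.2 · log₁₀[(Σ P·[cation]ₒ + Σ P·[anion]ᵢ) / (Σ P·[cation]ᵢ + Σ P·[anion]ₒ)]
Numerator = 1×9.00 + 0.069×101 + 0.43×27.3 = 27.71
Denominator = 1×156 + 0.069×14.8 + 0.43×105 = 202.2
Vm = 58.2 · log₁₀(0.13705) = 58.2 × (-0.8631) = -50.23 mV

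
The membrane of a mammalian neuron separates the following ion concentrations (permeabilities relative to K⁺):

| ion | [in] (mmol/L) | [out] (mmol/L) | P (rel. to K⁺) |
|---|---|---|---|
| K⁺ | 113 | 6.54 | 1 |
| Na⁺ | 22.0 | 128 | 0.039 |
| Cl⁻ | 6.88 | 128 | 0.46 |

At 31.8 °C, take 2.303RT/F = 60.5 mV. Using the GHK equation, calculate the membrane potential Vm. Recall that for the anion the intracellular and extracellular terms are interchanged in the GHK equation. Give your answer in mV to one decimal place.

-64.7 mV

Vm = 60.5 · log₁₀[(Σ P·[cation]ₒ + Σ P·[anion]ᵢ) / (Σ P·[cation]ᵢ + Σ P·[anion]ₒ)]
Numerator = 1×6.54 + 0.039×128 + 0.46×6.88 = 14.7
Denominator = 1×113 + 0.039×22.0 + 0.46×128 = 172.7
Vm = 60.5 · log₁₀(0.085081) = 60.5 × (-1.0702) = -64.74 mV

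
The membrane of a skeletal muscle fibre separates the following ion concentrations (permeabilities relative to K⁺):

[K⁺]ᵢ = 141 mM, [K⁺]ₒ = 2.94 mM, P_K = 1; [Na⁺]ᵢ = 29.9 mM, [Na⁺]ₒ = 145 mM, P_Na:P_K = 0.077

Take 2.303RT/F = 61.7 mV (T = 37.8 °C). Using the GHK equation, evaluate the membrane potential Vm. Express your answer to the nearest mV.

Vm = 61.7 · log₁₀[(Σ P·[cation]ₒ + Σ P·[anion]ᵢ) / (Σ P·[cation]ᵢ + Σ P·[anion]ₒ)]
Numerator = 1×2.94 + 0.077×145 = 14.1
Denominator = 1×141 + 0.077×29.9 = 143.3
Vm = 61.7 · log₁₀(0.098428) = 61.7 × (-1.0069) = -62.12 mV

-62 mV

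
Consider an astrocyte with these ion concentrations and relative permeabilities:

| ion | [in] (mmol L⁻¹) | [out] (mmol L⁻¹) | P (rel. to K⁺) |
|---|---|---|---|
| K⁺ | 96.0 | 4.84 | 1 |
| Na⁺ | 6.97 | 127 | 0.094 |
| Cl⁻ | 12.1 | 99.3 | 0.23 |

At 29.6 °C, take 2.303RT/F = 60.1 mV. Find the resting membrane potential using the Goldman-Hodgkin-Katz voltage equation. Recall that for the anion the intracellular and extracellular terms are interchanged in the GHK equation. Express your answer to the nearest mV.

-47 mV

Vm = 60.1 · log₁₀[(Σ P·[cation]ₒ + Σ P·[anion]ᵢ) / (Σ P·[cation]ᵢ + Σ P·[anion]ₒ)]
Numerator = 1×4.84 + 0.094×127 + 0.23×12.1 = 19.56
Denominator = 1×96.0 + 0.094×6.97 + 0.23×99.3 = 119.5
Vm = 60.1 · log₁₀(0.1637) = 60.1 × (-0.7860) = -47.24 mV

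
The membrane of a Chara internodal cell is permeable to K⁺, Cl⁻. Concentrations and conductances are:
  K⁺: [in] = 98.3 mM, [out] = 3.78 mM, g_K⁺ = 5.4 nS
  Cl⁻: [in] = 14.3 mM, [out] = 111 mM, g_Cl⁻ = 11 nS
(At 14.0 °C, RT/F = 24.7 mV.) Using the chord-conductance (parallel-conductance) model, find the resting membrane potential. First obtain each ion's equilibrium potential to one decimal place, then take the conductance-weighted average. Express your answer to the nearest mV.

E_K⁺ = (24.7/1)·ln(3.78/98.3) = -80.5 mV
E_Cl⁻ = (24.7/-1)·ln(111/14.3) = -50.6 mV
Vm = (Σ gᵢEᵢ)/(Σ gᵢ) = (5.4·-80.5 + 11·-50.6) / (5.4 + 11)
= -991.30 / 16.4 = -60.45 mV

-60 mV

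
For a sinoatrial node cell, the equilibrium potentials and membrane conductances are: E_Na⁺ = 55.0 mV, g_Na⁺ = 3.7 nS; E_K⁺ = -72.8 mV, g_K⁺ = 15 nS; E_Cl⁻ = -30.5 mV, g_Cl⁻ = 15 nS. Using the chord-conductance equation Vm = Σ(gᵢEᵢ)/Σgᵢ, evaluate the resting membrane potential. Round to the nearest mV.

Σ gᵢEᵢ = 3.7·(55.0) + 15·(-72.8) + 15·(-30.5) = -1346.00
Σ gᵢ = 3.7 + 15 + 15 = 33.7
Vm = -1346.00 / 33.7 = -39.94 mV

-40 mV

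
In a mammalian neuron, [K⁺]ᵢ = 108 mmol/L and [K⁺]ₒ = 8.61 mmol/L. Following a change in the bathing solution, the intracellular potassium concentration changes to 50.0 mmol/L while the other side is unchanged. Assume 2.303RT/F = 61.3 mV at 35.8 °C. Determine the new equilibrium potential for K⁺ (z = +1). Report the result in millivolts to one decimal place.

After the shift: [K⁺]_out = 8.61, [K⁺]_in = 50.0 mmol/L.
E_new = (61.3/1)·log₁₀(8.61/50.0) = 61.30 · (-0.7640) = -46.83 mV

-46.8 mV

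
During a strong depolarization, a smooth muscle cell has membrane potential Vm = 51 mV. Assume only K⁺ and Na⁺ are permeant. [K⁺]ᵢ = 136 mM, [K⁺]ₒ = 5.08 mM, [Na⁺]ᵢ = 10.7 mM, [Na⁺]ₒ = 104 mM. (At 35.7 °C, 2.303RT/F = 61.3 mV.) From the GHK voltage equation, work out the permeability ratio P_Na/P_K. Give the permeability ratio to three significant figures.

29.3

Let α = P_Na/P_K. GHK: Vm = 61.3·log₁₀[(Kₒ + α·Naₒ)/(Kᵢ + α·Naᵢ)].
10^(Vm/61.3) = 10^(51.0/61.3) = 6.7916
So 6.7916·(Kᵢ + α·Naᵢ) = Kₒ + α·Naₒ → α = (6.7916·136.0 − 5.08) / (104.0 − 6.7916·10.7)
α = (923.7 − 5.08) / (104.0 − 72.67) = 918.6/31.33 = 29.32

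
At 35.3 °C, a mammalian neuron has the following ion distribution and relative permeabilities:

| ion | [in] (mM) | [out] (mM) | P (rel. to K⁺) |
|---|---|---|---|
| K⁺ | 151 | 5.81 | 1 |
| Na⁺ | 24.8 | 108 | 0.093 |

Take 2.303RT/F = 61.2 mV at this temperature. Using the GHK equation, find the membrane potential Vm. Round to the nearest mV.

Vm = 61.2 · log₁₀[(Σ P·[cation]ₒ + Σ P·[anion]ᵢ) / (Σ P·[cation]ᵢ + Σ P·[anion]ₒ)]
Numerator = 1×5.81 + 0.093×108 = 15.85
Denominator = 1×151 + 0.093×24.8 = 153.3
Vm = 61.2 · log₁₀(0.10341) = 61.2 × (-0.9854) = -60.31 mV

-60 mV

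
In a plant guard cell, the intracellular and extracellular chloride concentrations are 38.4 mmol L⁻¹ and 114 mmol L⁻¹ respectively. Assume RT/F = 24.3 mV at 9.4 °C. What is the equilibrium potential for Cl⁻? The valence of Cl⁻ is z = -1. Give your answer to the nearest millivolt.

-26 mV

E = (24.3/z) · ln([Cl⁻]_out/[Cl⁻]_in) with z = -1.
For an anion, dividing by z = -1 reverses the sign.
= (24.3/-1) · ln(114/38.4) = -24.30 · ln(2.969)
= -24.30 · (1.0881) = -26.44 mV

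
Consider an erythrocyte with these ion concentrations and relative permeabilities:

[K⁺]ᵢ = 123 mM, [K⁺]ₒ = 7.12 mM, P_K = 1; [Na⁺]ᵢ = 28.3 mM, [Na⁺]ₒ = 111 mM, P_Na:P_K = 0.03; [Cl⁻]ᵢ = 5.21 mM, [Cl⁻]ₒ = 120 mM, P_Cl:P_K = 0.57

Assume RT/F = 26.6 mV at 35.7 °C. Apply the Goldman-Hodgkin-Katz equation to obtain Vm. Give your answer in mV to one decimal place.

Vm = 26.6 · ln[(Σ P·[cation]ₒ + Σ P·[anion]ᵢ) / (Σ P·[cation]ᵢ + Σ P·[anion]ₒ)]
Numerator = 1×7.12 + 0.03×111 + 0.57×5.21 = 13.42
Denominator = 1×123 + 0.03×28.3 + 0.57×120 = 192.2
Vm = 26.6 · ln(0.069804) = 26.6 × (-2.6621) = -70.81 mV

-70.8 mV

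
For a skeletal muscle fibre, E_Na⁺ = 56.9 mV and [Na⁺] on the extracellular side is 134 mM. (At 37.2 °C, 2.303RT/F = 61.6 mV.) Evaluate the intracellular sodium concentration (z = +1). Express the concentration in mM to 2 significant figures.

16 mM

Nernst: E = (61.6/1) · log₁₀([out]/[in]), so log₁₀([out]/[in]) = 56.9 × 1 / 61.6 = 0.9237.
[out]/[in] = 10^(0.9237) = 8.389.
[in] = 134 / 8.389 = 15.97 mM.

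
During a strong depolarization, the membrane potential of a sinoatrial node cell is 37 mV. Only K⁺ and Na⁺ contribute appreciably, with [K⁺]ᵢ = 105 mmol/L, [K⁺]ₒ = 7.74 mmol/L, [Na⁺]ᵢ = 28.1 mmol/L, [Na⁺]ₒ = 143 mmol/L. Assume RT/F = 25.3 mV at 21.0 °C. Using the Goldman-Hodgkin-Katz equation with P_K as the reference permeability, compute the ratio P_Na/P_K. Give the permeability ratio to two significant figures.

Let α = P_Na/P_K. GHK: Vm = 25.3·ln[(Kₒ + α·Naₒ)/(Kᵢ + α·Naᵢ)].
e^(Vm/25.3) = e^(37.0/25.3) = 4.3165
So 4.3165·(Kᵢ + α·Naᵢ) = Kₒ + α·Naₒ → α = (4.3165·105.0 − 7.74) / (143.0 − 4.3165·28.1)
α = (453.2 − 7.74) / (143.0 − 121.3) = 445.5/21.71 = 20.52

21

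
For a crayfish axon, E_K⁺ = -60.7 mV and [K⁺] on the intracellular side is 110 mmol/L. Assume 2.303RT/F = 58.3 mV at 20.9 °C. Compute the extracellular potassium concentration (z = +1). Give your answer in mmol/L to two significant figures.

Nernst: E = (58.3/1) · log₁₀([out]/[in]), so log₁₀([out]/[in]) = -60.7 × 1 / 58.3 = -1.0412.
[out]/[in] = 10^(-1.0412) = 0.09096.
[out] = 0.09096 × 110 = 10.01 mmol/L.

10 mmol/L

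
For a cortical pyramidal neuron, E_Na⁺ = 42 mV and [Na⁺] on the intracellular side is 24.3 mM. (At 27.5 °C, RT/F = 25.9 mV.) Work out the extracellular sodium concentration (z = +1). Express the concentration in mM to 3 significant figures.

123 mM

Nernst: E = (25.9/1) · ln([out]/[in]), so ln([out]/[in]) = 42.0 × 1 / 25.9 = 1.6216.
[out]/[in] = e^(1.6216) = 5.061.
[out] = 5.061 × 24.3 = 123 mM.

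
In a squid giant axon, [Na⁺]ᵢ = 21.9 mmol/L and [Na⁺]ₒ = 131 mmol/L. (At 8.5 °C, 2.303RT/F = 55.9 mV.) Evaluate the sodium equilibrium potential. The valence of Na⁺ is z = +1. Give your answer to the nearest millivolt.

E = (55.9/z) · log₁₀([Na⁺]_out/[Na⁺]_in) with z = +1.
= (55.9/1) · log₁₀(131/21.9) = 55.90 · log₁₀(5.982)
= 55.90 · (0.7768) = 43.42 mV

43 mV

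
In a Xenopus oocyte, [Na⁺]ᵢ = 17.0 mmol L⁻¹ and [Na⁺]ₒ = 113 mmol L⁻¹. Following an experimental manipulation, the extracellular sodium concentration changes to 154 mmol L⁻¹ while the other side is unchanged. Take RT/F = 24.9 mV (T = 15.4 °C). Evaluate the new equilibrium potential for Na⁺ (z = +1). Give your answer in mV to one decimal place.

After the shift: [Na⁺]_out = 154, [Na⁺]_in = 17.0 mmol L⁻¹.
E_new = (24.9/1)·ln(154/17.0) = 24.90 · (2.2037) = 54.87 mV

54.9 mV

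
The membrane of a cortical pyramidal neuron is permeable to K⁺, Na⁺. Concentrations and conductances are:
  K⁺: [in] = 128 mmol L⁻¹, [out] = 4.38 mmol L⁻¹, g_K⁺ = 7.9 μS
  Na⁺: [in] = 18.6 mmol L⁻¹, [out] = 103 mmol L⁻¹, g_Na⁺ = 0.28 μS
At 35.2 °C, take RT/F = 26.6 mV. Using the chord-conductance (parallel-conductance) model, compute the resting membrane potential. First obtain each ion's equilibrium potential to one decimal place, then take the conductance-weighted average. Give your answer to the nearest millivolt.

E_K⁺ = (26.6/1)·ln(4.38/128) = -89.8 mV
E_Na⁺ = (26.6/1)·ln(103/18.6) = 45.5 mV
Vm = (Σ gᵢEᵢ)/(Σ gᵢ) = (7.9·-89.8 + 0.28·45.5) / (7.9 + 0.28)
= -696.68 / 8.18 = -85.17 mV

-85 mV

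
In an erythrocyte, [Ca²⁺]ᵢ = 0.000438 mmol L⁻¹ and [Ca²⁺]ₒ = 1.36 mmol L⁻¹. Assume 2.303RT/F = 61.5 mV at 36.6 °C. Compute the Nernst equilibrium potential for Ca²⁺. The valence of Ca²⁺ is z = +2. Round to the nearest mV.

107 mV

E = (61.5/z) · log₁₀([Ca²⁺]_out/[Ca²⁺]_in) with z = +2.
= (61.5/2) · log₁₀(1.36/0.000438) = 30.75 · log₁₀(3105)
= 30.75 · (3.4921) = 107.38 mV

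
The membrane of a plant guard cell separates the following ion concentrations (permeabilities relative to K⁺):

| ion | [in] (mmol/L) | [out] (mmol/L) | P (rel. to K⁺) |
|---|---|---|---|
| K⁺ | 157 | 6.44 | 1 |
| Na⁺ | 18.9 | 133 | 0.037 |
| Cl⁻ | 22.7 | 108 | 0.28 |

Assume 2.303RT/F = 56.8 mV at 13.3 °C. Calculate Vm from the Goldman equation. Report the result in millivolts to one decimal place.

-58.3 mV

Vm = 56.8 · log₁₀[(Σ P·[cation]ₒ + Σ P·[anion]ᵢ) / (Σ P·[cation]ᵢ + Σ P·[anion]ₒ)]
Numerator = 1×6.44 + 0.037×133 + 0.28×22.7 = 17.72
Denominator = 1×157 + 0.037×18.9 + 0.28×108 = 187.9
Vm = 56.8 · log₁₀(0.09427) = 56.8 × (-1.0256) = -58.26 mV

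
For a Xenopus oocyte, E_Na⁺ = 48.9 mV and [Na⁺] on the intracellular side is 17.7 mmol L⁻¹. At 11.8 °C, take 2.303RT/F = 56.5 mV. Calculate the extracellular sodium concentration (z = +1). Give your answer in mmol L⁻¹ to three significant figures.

Nernst: E = (56.5/1) · log₁₀([out]/[in]), so log₁₀([out]/[in]) = 48.9 × 1 / 56.5 = 0.8655.
[out]/[in] = 10^(0.8655) = 7.336.
[out] = 7.336 × 17.7 = 129.9 mmol L⁻¹.

130 mmol L⁻¹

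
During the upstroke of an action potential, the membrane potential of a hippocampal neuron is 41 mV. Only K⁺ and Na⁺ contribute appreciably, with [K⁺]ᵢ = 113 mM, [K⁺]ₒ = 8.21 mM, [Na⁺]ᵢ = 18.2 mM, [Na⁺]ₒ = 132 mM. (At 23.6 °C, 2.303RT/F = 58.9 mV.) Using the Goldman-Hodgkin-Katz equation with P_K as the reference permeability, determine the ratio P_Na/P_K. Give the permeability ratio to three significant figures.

13.3

Let α = P_Na/P_K. GHK: Vm = 58.9·log₁₀[(Kₒ + α·Naₒ)/(Kᵢ + α·Naᵢ)].
10^(Vm/58.9) = 10^(41.0/58.9) = 4.967
So 4.967·(Kᵢ + α·Naᵢ) = Kₒ + α·Naₒ → α = (4.967·113.0 − 8.21) / (132.0 − 4.967·18.2)
α = (561.3 − 8.21) / (132.0 − 90.4) = 553.1/41.6 = 13.29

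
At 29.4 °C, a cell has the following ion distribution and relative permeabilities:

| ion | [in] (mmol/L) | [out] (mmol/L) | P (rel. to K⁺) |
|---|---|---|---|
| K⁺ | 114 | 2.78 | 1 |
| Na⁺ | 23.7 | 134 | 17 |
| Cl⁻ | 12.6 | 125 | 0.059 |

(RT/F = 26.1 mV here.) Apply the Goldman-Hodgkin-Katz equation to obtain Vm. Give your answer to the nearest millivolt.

Vm = 26.1 · ln[(Σ P·[cation]ₒ + Σ P·[anion]ᵢ) / (Σ P·[cation]ᵢ + Σ P·[anion]ₒ)]
Numerator = 1×2.78 + 17×134 + 0.059×12.6 = 2282
Denominator = 1×114 + 17×23.7 + 0.059×125 = 524.3
Vm = 26.1 · ln(4.3518) = 26.1 × (1.4706) = 38.38 mV

38 mV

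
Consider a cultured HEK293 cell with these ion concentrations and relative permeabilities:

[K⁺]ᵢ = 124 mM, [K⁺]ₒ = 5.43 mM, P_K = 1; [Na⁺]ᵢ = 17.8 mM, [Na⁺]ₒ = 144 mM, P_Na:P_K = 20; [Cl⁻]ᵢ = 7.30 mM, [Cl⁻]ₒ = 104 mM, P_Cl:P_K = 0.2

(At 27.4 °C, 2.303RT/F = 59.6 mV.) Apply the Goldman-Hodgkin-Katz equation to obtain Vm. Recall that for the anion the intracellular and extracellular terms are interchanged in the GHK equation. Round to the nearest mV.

45 mV

Vm = 59.6 · log₁₀[(Σ P·[cation]ₒ + Σ P·[anion]ᵢ) / (Σ P·[cation]ᵢ + Σ P·[anion]ₒ)]
Numerator = 1×5.43 + 20×144 + 0.2×7.30 = 2887
Denominator = 1×124 + 20×17.8 + 0.2×104 = 500.8
Vm = 59.6 · log₁₀(5.7646) = 59.6 × (0.7608) = 45.34 mV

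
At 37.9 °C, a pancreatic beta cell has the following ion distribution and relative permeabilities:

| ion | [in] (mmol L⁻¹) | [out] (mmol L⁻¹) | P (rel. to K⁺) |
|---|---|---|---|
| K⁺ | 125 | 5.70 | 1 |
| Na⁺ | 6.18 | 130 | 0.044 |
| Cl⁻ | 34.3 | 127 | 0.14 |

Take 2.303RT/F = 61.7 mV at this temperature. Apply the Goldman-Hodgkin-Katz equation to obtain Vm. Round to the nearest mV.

-58 mV

Vm = 61.7 · log₁₀[(Σ P·[cation]ₒ + Σ P·[anion]ᵢ) / (Σ P·[cation]ᵢ + Σ P·[anion]ₒ)]
Numerator = 1×5.70 + 0.044×130 + 0.14×34.3 = 16.22
Denominator = 1×125 + 0.044×6.18 + 0.14×127 = 143.1
Vm = 61.7 · log₁₀(0.1134) = 61.7 × (-0.9454) = -58.33 mV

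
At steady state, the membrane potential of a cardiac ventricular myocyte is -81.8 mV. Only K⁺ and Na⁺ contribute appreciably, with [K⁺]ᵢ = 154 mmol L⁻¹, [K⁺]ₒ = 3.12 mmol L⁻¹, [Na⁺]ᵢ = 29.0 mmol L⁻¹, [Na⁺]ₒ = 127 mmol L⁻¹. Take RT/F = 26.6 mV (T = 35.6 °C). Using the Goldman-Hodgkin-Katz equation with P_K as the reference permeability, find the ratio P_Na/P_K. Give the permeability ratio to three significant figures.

Let α = P_Na/P_K. GHK: Vm = 26.6·ln[(Kₒ + α·Naₒ)/(Kᵢ + α·Naᵢ)].
e^(Vm/26.6) = e^(-81.8/26.6) = 0.046181
So 0.046181·(Kᵢ + α·Naᵢ) = Kₒ + α·Naₒ → α = (0.046181·154.0 − 3.12) / (127.0 − 0.046181·29.0)
α = (7.112 − 3.12) / (127.0 − 1.339) = 3.992/125.7 = 0.03177

0.0318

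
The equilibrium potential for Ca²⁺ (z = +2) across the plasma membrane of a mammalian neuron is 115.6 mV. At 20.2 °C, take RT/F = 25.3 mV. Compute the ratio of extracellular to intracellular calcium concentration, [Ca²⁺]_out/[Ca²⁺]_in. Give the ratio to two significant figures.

9300

ln([out]/[in]) = E·z/(25.3) = 115.6 × 2 / 25.3 = 9.1383
[out]/[in] = e^(9.1383) = 9305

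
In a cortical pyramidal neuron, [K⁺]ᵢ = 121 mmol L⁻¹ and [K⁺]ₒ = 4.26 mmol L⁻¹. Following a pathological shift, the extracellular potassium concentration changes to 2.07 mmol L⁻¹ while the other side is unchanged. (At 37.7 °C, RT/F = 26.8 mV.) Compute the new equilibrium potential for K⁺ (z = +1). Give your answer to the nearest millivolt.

-109 mV

After the shift: [K⁺]_out = 2.07, [K⁺]_in = 121 mmol L⁻¹.
E_new = (26.8/1)·ln(2.07/121) = 26.80 · (-4.0682) = -109.03 mV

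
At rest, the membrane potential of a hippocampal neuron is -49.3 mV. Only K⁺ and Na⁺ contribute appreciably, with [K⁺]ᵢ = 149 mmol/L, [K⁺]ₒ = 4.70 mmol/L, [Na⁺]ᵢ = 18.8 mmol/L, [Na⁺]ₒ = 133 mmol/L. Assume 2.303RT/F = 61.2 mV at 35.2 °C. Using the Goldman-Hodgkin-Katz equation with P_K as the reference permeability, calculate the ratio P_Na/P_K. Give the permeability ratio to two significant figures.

Let α = P_Na/P_K. GHK: Vm = 61.2·log₁₀[(Kₒ + α·Naₒ)/(Kᵢ + α·Naᵢ)].
10^(Vm/61.2) = 10^(-49.3/61.2) = 0.15647
So 0.15647·(Kᵢ + α·Naᵢ) = Kₒ + α·Naₒ → α = (0.15647·149.0 − 4.7) / (133.0 − 0.15647·18.8)
α = (23.31 − 4.7) / (133.0 − 2.942) = 18.61/130.1 = 0.1431

0.14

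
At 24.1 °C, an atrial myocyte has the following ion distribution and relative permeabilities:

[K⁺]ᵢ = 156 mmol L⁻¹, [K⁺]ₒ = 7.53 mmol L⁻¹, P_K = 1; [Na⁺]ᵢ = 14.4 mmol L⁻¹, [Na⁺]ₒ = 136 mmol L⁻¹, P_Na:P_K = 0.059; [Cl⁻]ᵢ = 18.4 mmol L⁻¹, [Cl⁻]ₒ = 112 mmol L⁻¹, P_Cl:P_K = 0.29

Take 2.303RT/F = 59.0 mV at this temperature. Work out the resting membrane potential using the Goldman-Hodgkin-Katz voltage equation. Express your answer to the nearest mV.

Vm = 59.0 · log₁₀[(Σ P·[cation]ₒ + Σ P·[anion]ᵢ) / (Σ P·[cation]ᵢ + Σ P·[anion]ₒ)]
Numerator = 1×7.53 + 0.059×136 + 0.29×18.4 = 20.89
Denominator = 1×156 + 0.059×14.4 + 0.29×112 = 189.3
Vm = 59.0 · log₁₀(0.11034) = 59.0 × (-0.9573) = -56.48 mV

-56 mV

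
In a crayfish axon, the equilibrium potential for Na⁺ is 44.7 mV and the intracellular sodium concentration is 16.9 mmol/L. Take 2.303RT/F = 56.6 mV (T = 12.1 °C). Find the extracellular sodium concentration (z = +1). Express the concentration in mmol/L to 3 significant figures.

Nernst: E = (56.6/1) · log₁₀([out]/[in]), so log₁₀([out]/[in]) = 44.7 × 1 / 56.6 = 0.7898.
[out]/[in] = 10^(0.7898) = 6.162.
[out] = 6.162 × 16.9 = 104.1 mmol/L.

104 mmol/L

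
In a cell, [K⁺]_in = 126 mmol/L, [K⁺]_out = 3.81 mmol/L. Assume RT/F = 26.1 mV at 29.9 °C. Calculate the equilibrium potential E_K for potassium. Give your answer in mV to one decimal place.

E = (26.1/z) · ln([K⁺]_out/[K⁺]_in) with z = +1.
= (26.1/1) · ln(3.81/126) = 26.10 · ln(0.03024)
= 26.10 · (-3.4987) = -91.31 mV

-91.3 mV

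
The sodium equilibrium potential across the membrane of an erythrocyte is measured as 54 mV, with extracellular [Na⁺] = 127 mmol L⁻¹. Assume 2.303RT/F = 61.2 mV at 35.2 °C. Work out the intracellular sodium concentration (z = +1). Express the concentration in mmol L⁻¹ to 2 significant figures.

17 mmol L⁻¹

Nernst: E = (61.2/1) · log₁₀([out]/[in]), so log₁₀([out]/[in]) = 54.0 × 1 / 61.2 = 0.8824.
[out]/[in] = 10^(0.8824) = 7.627.
[in] = 127 / 7.627 = 16.65 mmol L⁻¹.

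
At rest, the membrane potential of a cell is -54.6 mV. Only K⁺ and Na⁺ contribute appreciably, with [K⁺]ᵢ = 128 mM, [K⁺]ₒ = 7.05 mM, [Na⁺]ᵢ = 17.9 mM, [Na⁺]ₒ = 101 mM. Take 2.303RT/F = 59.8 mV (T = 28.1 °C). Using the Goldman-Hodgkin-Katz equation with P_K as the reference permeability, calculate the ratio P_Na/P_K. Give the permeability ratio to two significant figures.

Let α = P_Na/P_K. GHK: Vm = 59.8·log₁₀[(Kₒ + α·Naₒ)/(Kᵢ + α·Naᵢ)].
10^(Vm/59.8) = 10^(-54.6/59.8) = 0.12217
So 0.12217·(Kᵢ + α·Naᵢ) = Kₒ + α·Naₒ → α = (0.12217·128.0 − 7.05) / (101.0 − 0.12217·17.9)
α = (15.64 − 7.05) / (101.0 − 2.187) = 8.587/98.81 = 0.08691

0.087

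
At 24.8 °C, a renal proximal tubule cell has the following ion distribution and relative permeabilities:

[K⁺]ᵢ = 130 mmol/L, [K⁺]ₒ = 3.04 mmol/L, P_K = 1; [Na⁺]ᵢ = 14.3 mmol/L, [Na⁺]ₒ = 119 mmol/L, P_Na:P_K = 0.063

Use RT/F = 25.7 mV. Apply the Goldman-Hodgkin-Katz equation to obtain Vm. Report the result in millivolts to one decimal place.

-64.8 mV

Vm = 25.7 · ln[(Σ P·[cation]ₒ + Σ P·[anion]ᵢ) / (Σ P·[cation]ᵢ + Σ P·[anion]ₒ)]
Numerator = 1×3.04 + 0.063×119 = 10.54
Denominator = 1×130 + 0.063×14.3 = 130.9
Vm = 25.7 · ln(0.080496) = 25.7 × (-2.5195) = -64.75 mV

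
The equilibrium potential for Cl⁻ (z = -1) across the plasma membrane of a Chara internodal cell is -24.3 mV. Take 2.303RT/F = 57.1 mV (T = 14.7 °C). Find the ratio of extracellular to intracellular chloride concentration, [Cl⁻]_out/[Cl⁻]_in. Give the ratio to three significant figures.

2.66

log₁₀([out]/[in]) = E·z/(57.1) = -24.3 × -1 / 57.1 = 0.4256
[out]/[in] = 10^(0.4256) = 2.664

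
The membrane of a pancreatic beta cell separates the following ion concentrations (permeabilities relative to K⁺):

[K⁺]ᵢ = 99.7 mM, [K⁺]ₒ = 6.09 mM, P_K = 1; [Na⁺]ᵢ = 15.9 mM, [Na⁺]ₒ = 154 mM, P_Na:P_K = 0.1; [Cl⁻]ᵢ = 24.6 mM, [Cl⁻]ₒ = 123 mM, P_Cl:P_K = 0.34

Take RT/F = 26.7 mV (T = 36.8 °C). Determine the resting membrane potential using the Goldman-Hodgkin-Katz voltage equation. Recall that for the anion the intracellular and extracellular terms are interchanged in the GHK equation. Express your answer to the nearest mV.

-42 mV

Vm = 26.7 · ln[(Σ P·[cation]ₒ + Σ P·[anion]ᵢ) / (Σ P·[cation]ᵢ + Σ P·[anion]ₒ)]
Numerator = 1×6.09 + 0.1×154 + 0.34×24.6 = 29.85
Denominator = 1×99.7 + 0.1×15.9 + 0.34×123 = 143.1
Vm = 26.7 · ln(0.20861) = 26.7 × (-1.5673) = -41.85 mV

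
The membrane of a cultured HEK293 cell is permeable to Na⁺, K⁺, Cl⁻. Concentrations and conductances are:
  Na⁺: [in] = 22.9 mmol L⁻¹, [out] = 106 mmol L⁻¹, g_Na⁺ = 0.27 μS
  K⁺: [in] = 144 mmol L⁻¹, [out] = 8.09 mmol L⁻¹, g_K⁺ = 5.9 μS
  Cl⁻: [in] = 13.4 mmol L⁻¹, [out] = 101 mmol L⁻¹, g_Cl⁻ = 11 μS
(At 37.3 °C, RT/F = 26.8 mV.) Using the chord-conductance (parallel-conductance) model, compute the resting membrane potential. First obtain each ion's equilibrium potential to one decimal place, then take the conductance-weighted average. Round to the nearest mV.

-61 mV

E_Na⁺ = (26.8/1)·ln(106/22.9) = 41.1 mV
E_K⁺ = (26.8/1)·ln(8.09/144) = -77.2 mV
E_Cl⁻ = (26.8/-1)·ln(101/13.4) = -54.1 mV
Vm = (Σ gᵢEᵢ)/(Σ gᵢ) = (0.27·41.1 + 5.9·-77.2 + 11·-54.1) / (0.27 + 5.9 + 11)
= -1039.48 / 17.17 = -60.54 mV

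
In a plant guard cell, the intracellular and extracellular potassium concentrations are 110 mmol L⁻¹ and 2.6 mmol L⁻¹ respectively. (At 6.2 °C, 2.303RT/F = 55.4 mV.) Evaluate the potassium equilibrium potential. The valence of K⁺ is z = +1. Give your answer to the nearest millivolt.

E = (55.4/z) · log₁₀([K⁺]_out/[K⁺]_in) with z = +1.
= (55.4/1) · log₁₀(2.6/110) = 55.40 · log₁₀(0.02364)
= 55.40 · (-1.6264) = -90.10 mV

-90 mV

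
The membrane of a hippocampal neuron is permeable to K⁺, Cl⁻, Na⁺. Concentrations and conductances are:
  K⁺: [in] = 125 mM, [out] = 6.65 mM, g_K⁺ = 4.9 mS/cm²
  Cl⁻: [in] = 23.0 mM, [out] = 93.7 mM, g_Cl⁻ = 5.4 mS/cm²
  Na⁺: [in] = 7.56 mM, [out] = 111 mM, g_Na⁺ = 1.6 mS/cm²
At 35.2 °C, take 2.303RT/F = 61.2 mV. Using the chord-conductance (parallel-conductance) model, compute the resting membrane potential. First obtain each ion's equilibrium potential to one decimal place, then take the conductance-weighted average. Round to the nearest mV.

E_K⁺ = (61.2/1)·log₁₀(6.65/125) = -78.0 mV
E_Cl⁻ = (61.2/-1)·log₁₀(93.7/23.0) = -37.3 mV
E_Na⁺ = (61.2/1)·log₁₀(111/7.56) = 71.4 mV
Vm = (Σ gᵢEᵢ)/(Σ gᵢ) = (4.9·-78.0 + 5.4·-37.3 + 1.6·71.4) / (4.9 + 5.4 + 1.6)
= -469.38 / 11.9 = -39.44 mV

-39 mV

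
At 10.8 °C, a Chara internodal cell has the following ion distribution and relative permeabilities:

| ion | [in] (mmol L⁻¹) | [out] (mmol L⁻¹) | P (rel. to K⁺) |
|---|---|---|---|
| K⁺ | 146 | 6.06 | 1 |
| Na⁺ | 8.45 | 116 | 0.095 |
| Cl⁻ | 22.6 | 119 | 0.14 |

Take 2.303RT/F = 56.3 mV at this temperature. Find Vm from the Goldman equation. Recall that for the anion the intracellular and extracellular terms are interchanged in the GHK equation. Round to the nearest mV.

-51 mV

Vm = 56.3 · log₁₀[(Σ P·[cation]ₒ + Σ P·[anion]ᵢ) / (Σ P·[cation]ᵢ + Σ P·[anion]ₒ)]
Numerator = 1×6.06 + 0.095×116 + 0.14×22.6 = 20.24
Denominator = 1×146 + 0.095×8.45 + 0.14×119 = 163.5
Vm = 56.3 · log₁₀(0.12384) = 56.3 × (-0.9071) = -51.07 mV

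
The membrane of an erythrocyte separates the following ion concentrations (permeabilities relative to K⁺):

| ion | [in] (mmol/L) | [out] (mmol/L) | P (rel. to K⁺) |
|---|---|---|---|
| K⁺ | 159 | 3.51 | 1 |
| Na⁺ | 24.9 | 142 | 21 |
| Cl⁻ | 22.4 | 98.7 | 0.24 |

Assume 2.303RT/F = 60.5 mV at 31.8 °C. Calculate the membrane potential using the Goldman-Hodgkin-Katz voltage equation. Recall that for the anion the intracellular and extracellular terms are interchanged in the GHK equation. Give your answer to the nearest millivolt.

Vm = 60.5 · log₁₀[(Σ P·[cation]ₒ + Σ P·[anion]ᵢ) / (Σ P·[cation]ᵢ + Σ P·[anion]ₒ)]
Numerator = 1×3.51 + 21×142 + 0.24×22.4 = 2991
Denominator = 1×159 + 21×24.9 + 0.24×98.7 = 705.6
Vm = 60.5 · log₁₀(4.2389) = 60.5 × (0.6272) = 37.95 mV

38 mV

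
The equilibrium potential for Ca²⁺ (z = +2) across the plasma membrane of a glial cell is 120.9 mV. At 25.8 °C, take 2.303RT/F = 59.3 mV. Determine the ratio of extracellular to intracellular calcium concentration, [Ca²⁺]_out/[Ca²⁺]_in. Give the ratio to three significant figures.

log₁₀([out]/[in]) = E·z/(59.3) = 120.9 × 2 / 59.3 = 4.0776
[out]/[in] = 10^(4.0776) = 1.196e+04

12000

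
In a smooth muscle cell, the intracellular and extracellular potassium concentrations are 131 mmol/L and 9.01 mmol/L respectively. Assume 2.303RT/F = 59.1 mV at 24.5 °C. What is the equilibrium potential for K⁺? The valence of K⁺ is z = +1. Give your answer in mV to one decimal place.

E = (59.1/z) · log₁₀([K⁺]_out/[K⁺]_in) with z = +1.
= (59.1/1) · log₁₀(9.01/131) = 59.10 · log₁₀(0.06878)
= 59.10 · (-1.1625) = -68.71 mV

-68.7 mV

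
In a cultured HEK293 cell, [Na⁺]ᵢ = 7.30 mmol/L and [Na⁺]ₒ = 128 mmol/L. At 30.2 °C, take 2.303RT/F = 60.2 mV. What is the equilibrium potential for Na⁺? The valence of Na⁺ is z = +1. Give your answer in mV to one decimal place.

74.9 mV

E = (60.2/z) · log₁₀([Na⁺]_out/[Na⁺]_in) with z = +1.
= (60.2/1) · log₁₀(128/7.30) = 60.20 · log₁₀(17.53)
= 60.20 · (1.2439) = 74.88 mV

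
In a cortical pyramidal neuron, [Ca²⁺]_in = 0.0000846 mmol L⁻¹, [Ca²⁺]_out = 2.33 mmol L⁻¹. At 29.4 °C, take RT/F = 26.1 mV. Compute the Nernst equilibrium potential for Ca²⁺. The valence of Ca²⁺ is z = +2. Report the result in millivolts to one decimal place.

E = (26.1/z) · ln([Ca²⁺]_out/[Ca²⁺]_in) with z = +2.
= (26.1/2) · ln(2.33/0.0000846) = 13.05 · ln(2.754e+04)
= 13.05 · (10.2234) = 133.42 mV

133.4 mV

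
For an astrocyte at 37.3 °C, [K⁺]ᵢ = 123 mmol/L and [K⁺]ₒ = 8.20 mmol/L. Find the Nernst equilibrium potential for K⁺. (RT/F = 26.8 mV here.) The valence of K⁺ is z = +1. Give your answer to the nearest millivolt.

E = (26.8/z) · ln([K⁺]_out/[K⁺]_in) with z = +1.
= (26.8/1) · ln(8.20/123) = 26.80 · ln(0.06667)
= 26.80 · (-2.7081) = -72.58 mV

-73 mV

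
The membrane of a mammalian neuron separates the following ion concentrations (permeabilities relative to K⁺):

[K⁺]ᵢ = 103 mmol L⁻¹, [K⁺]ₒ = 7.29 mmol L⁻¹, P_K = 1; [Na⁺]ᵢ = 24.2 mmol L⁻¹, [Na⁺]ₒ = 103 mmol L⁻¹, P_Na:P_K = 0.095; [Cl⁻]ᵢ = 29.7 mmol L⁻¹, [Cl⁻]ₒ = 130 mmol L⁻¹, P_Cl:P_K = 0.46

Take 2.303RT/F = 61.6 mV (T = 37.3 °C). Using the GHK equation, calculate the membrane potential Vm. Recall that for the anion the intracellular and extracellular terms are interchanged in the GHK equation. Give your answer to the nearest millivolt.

-45 mV

Vm = 61.6 · log₁₀[(Σ P·[cation]ₒ + Σ P·[anion]ᵢ) / (Σ P·[cation]ᵢ + Σ P·[anion]ₒ)]
Numerator = 1×7.29 + 0.095×103 + 0.46×29.7 = 30.74
Denominator = 1×103 + 0.095×24.2 + 0.46×130 = 165.1
Vm = 61.6 · log₁₀(0.18617) = 61.6 × (-0.7301) = -44.97 mV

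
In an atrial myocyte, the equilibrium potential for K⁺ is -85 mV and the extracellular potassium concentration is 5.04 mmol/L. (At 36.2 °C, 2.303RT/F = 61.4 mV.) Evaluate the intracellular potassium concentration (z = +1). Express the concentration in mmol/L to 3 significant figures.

122 mmol/L

Nernst: E = (61.4/1) · log₁₀([out]/[in]), so log₁₀([out]/[in]) = -85.0 × 1 / 61.4 = -1.3844.
[out]/[in] = 10^(-1.3844) = 0.04127.
[in] = 5.04 / 0.04127 = 122.1 mmol/L.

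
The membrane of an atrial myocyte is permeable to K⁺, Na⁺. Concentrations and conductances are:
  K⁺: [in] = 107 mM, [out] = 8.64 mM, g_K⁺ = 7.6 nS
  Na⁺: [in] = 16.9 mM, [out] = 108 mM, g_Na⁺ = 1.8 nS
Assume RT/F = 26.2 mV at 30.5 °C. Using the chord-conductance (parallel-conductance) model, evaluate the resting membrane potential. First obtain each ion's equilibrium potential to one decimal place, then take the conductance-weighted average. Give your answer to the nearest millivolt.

E_K⁺ = (26.2/1)·ln(8.64/107) = -65.9 mV
E_Na⁺ = (26.2/1)·ln(108/16.9) = 48.6 mV
Vm = (Σ gᵢEᵢ)/(Σ gᵢ) = (7.6·-65.9 + 1.8·48.6) / (7.6 + 1.8)
= -413.36 / 9.4 = -43.97 mV

-44 mV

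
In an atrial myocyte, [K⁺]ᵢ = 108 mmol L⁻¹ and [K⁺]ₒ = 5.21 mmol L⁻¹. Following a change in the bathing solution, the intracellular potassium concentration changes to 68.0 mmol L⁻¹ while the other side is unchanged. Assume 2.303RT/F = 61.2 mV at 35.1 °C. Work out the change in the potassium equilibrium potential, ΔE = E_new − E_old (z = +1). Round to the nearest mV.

12 mV

E_old = (61.2/1)·log₁₀(5.21/108) = -80.58 mV
E_new = (61.2/1)·log₁₀(5.21/68.0) = -68.28 mV
ΔE = -68.28 − (-80.58) = 12.30 mV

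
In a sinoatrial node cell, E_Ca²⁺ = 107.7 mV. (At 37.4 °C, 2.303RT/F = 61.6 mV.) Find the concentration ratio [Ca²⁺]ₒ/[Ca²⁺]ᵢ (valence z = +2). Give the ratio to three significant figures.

log₁₀([out]/[in]) = E·z/(61.6) = 107.7 × 2 / 61.6 = 3.4968
[out]/[in] = 10^(3.4968) = 3139

3140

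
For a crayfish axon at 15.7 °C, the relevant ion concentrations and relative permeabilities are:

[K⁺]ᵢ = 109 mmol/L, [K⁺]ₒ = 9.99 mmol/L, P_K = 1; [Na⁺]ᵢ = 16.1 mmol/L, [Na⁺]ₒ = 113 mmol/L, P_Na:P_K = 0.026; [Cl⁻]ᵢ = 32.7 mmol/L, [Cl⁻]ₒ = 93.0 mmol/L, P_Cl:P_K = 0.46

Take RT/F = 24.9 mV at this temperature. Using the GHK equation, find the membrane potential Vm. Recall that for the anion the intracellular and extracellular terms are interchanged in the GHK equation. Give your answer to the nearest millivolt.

-42 mV

Vm = 24.9 · ln[(Σ P·[cation]ₒ + Σ P·[anion]ᵢ) / (Σ P·[cation]ᵢ + Σ P·[anion]ₒ)]
Numerator = 1×9.99 + 0.026×113 + 0.46×32.7 = 27.97
Denominator = 1×109 + 0.026×16.1 + 0.46×93.0 = 152.2
Vm = 24.9 · ln(0.18377) = 24.9 × (-1.6941) = -42.18 mV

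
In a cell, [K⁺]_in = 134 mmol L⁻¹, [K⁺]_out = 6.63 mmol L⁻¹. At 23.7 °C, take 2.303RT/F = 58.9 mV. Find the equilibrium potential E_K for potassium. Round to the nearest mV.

-77 mV

E = (58.9/z) · log₁₀([K⁺]_out/[K⁺]_in) with z = +1.
= (58.9/1) · log₁₀(6.63/134) = 58.90 · log₁₀(0.04948)
= 58.90 · (-1.3056) = -76.90 mV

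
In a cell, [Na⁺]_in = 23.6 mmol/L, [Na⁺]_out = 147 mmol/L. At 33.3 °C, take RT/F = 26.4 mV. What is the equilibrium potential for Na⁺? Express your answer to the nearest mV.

48 mV

E = (26.4/z) · ln([Na⁺]_out/[Na⁺]_in) with z = +1.
= (26.4/1) · ln(147/23.6) = 26.40 · ln(6.229)
= 26.40 · (1.8292) = 48.29 mV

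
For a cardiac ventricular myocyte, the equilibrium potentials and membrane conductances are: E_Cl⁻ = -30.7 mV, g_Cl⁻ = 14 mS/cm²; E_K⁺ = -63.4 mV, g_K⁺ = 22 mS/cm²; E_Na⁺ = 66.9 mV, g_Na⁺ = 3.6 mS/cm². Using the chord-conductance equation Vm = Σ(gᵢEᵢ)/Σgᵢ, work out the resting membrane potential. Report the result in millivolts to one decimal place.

Σ gᵢEᵢ = 14·(-30.7) + 22·(-63.4) + 3.6·(66.9) = -1583.76
Σ gᵢ = 14 + 22 + 3.6 = 39.6
Vm = -1583.76 / 39.6 = -39.99 mV

-40.0 mV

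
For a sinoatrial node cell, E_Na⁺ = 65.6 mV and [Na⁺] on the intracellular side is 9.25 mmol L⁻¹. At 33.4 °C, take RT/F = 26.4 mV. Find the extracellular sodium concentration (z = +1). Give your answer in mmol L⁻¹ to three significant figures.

Nernst: E = (26.4/1) · ln([out]/[in]), so ln([out]/[in]) = 65.6 × 1 / 26.4 = 2.4848.
[out]/[in] = e^(2.4848) = 12.
[out] = 12 × 9.25 = 111 mmol L⁻¹.

111 mmol L⁻¹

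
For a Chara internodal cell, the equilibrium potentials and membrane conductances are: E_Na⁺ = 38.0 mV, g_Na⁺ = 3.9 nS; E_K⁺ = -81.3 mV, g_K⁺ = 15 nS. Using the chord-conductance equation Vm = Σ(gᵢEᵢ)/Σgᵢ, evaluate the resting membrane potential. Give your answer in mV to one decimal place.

-56.7 mV

Σ gᵢEᵢ = 3.9·(38.0) + 15·(-81.3) = -1071.30
Σ gᵢ = 3.9 + 15 = 18.9
Vm = -1071.30 / 18.9 = -56.68 mV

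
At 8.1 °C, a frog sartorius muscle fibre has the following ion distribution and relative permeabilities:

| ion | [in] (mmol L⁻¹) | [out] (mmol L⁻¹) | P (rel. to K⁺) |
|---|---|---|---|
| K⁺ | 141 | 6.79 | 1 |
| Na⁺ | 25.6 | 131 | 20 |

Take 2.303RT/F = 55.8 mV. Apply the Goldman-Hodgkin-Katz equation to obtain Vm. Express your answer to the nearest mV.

34 mV

Vm = 55.8 · log₁₀[(Σ P·[cation]ₒ + Σ P·[anion]ᵢ) / (Σ P·[cation]ᵢ + Σ P·[anion]ₒ)]
Numerator = 1×6.79 + 20×131 = 2627
Denominator = 1×141 + 20×25.6 = 653
Vm = 55.8 · log₁₀(4.0226) = 55.8 × (0.6045) = 33.73 mV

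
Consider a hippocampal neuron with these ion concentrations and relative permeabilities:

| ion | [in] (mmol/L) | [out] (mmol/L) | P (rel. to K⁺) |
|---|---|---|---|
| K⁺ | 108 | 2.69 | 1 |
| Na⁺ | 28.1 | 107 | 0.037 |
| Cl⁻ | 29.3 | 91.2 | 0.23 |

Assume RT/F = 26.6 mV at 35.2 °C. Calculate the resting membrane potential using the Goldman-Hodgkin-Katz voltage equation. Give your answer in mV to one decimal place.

Vm = 26.6 · ln[(Σ P·[cation]ₒ + Σ P·[anion]ᵢ) / (Σ P·[cation]ᵢ + Σ P·[anion]ₒ)]
Numerator = 1×2.69 + 0.037×107 + 0.23×29.3 = 13.39
Denominator = 1×108 + 0.037×28.1 + 0.23×91.2 = 130
Vm = 26.6 · ln(0.10297) = 26.6 × (-2.2733) = -60.47 mV

-60.5 mV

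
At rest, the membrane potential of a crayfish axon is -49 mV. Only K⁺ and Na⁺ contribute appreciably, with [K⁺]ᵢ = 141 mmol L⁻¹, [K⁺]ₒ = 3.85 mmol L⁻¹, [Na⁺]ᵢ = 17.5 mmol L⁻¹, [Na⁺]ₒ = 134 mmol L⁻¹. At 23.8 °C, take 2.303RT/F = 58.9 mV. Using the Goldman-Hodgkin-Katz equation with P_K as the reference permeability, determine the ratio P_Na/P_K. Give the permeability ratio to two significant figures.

Let α = P_Na/P_K. GHK: Vm = 58.9·log₁₀[(Kₒ + α·Naₒ)/(Kᵢ + α·Naᵢ)].
10^(Vm/58.9) = 10^(-49.0/58.9) = 0.14726
So 0.14726·(Kᵢ + α·Naᵢ) = Kₒ + α·Naₒ → α = (0.14726·141.0 − 3.85) / (134.0 − 0.14726·17.5)
α = (20.76 − 3.85) / (134.0 − 2.577) = 16.91/131.4 = 0.1287

0.13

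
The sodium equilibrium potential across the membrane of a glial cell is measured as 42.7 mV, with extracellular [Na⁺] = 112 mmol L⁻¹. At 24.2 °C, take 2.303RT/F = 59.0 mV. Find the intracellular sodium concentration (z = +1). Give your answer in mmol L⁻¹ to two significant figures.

Nernst: E = (59.0/1) · log₁₀([out]/[in]), so log₁₀([out]/[in]) = 42.7 × 1 / 59.0 = 0.7237.
[out]/[in] = 10^(0.7237) = 5.293.
[in] = 112 / 5.293 = 21.16 mmol L⁻¹.

21 mmol L⁻¹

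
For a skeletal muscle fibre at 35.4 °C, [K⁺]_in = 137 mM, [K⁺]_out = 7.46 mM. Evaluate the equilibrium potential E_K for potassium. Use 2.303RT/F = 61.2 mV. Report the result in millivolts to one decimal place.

E = (61.2/z) · log₁₀([K⁺]_out/[K⁺]_in) with z = +1.
= (61.2/1) · log₁₀(7.46/137) = 61.20 · log₁₀(0.05445)
= 61.20 · (-1.2640) = -77.36 mV

-77.4 mV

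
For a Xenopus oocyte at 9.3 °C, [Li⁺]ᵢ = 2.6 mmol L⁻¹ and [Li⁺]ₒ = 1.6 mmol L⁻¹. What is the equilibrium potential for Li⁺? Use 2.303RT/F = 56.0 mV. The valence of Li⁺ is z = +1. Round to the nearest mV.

E = (56.0/z) · log₁₀([Li⁺]_out/[Li⁺]_in) with z = +1.
= (56.0/1) · log₁₀(1.6/2.6) = 56.00 · log₁₀(0.6154)
= 56.00 · (-0.2109) = -11.81 mV

-12 mV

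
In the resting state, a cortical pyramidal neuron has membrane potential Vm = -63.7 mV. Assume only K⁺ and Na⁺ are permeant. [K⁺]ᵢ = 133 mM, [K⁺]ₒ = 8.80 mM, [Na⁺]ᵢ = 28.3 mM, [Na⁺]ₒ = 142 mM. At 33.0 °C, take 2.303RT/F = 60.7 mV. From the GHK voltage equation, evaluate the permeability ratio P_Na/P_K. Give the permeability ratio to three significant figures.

Let α = P_Na/P_K. GHK: Vm = 60.7·log₁₀[(Kₒ + α·Naₒ)/(Kᵢ + α·Naᵢ)].
10^(Vm/60.7) = 10^(-63.7/60.7) = 0.089244
So 0.089244·(Kᵢ + α·Naᵢ) = Kₒ + α·Naₒ → α = (0.089244·133.0 − 8.8) / (142.0 − 0.089244·28.3)
α = (11.87 − 8.8) / (142.0 − 2.526) = 3.069/139.5 = 0.02201

0.0220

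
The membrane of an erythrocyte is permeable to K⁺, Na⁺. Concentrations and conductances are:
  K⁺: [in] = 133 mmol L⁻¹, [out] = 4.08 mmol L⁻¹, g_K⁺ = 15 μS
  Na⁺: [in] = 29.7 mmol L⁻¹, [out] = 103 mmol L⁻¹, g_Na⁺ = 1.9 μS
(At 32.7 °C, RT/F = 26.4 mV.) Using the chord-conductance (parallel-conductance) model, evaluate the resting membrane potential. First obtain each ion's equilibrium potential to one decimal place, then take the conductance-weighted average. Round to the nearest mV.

E_K⁺ = (26.4/1)·ln(4.08/133) = -92.0 mV
E_Na⁺ = (26.4/1)·ln(103/29.7) = 32.8 mV
Vm = (Σ gᵢEᵢ)/(Σ gᵢ) = (15·-92.0 + 1.9·32.8) / (15 + 1.9)
= -1317.68 / 16.9 = -77.97 mV

-78 mV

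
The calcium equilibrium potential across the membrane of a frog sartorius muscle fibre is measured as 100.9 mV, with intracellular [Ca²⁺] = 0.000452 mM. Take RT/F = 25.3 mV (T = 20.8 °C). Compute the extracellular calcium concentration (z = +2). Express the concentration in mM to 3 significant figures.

1.32 mM

Nernst: E = (25.3/2) · ln([out]/[in]), so ln([out]/[in]) = 100.9 × 2 / 25.3 = 7.9763.
[out]/[in] = e^(7.9763) = 2911.
[out] = 2911 × 0.000452 = 1.316 mM.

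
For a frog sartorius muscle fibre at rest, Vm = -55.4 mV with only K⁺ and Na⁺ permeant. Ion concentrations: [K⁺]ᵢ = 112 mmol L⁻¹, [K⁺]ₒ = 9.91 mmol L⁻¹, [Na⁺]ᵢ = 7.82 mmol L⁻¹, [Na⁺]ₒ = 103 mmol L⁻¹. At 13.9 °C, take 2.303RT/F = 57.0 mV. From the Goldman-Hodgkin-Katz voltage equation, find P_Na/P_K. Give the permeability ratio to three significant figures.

Let α = P_Na/P_K. GHK: Vm = 57.0·log₁₀[(Kₒ + α·Naₒ)/(Kᵢ + α·Naᵢ)].
10^(Vm/57.0) = 10^(-55.4/57.0) = 0.10668
So 0.10668·(Kᵢ + α·Naᵢ) = Kₒ + α·Naₒ → α = (0.10668·112.0 − 9.91) / (103.0 − 0.10668·7.82)
α = (11.95 − 9.91) / (103.0 − 0.8342) = 2.038/102.2 = 0.01995

0.0199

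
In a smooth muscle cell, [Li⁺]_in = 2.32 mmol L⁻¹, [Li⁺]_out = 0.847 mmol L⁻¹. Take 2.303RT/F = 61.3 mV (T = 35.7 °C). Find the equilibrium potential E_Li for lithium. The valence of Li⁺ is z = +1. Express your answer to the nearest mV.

E = (61.3/z) · log₁₀([Li⁺]_out/[Li⁺]_in) with z = +1.
= (61.3/1) · log₁₀(0.847/2.32) = 61.30 · log₁₀(0.3651)
= 61.30 · (-0.4376) = -26.83 mV

-27 mV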